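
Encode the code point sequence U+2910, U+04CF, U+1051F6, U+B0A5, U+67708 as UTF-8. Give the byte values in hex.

E2 A4 90 D3 8F F4 85 87 B6 EB 82 A5 F1 A7 9C 88

U+2910: 3-byte form → E2 A4 90.
U+04CF: 2-byte form → D3 8F.
U+1051F6: 4-byte form → F4 85 87 B6.
U+B0A5: 3-byte form → EB 82 A5.
U+67708: 4-byte form → F1 A7 9C 88.
Concatenated (16 bytes): E2 A4 90 D3 8F F4 85 87 B6 EB 82 A5 F1 A7 9C 88.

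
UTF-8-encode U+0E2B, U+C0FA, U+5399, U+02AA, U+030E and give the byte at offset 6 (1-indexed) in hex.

1-indexed offset 6 is 0-indexed offset 5.
U+0E2B → 3-byte form E0 B8 AB at offsets 0–2.
U+C0FA → 3-byte form EC 83 BA at offsets 3–5.
Offset 5 falls in char 2's range; it's byte 3 of EC 83 BA = 0xBA.

0xBA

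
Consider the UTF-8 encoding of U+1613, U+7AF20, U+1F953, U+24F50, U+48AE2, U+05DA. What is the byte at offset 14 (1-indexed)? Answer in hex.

1-indexed offset 14 is 0-indexed offset 13.
U+1613 → 3-byte form E1 98 93 at offsets 0–2.
U+7AF20 → 4-byte form F1 BA BC A0 at offsets 3–6.
U+1F953 → 4-byte form F0 9F A5 93 at offsets 7–10.
U+24F50 → 4-byte form F0 A4 BD 90 at offsets 11–14.
Offset 13 falls in char 4's range; it's byte 3 of F0 A4 BD 90 = 0xBD.

0xBD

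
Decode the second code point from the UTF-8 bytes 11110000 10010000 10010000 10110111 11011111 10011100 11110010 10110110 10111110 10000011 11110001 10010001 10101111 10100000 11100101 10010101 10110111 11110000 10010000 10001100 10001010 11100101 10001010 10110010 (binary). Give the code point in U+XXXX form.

Offset 0: leading byte 0xF0 = 11110000 → 4-byte char #1 = F0 90 90 B7.
Offset 4: leading byte 0xDF = 11011111 → 2-byte char #2 = DF 9C.
Leading byte 0xDF = 11011111 matches 110xxxxx → 2-byte sequence.
Byte 1: 0xDF = 11011111, payload 11111 (5 bits).
Byte 2: 0x9C = 10011100 (10xxxxxx ✓), payload 011100.
Concatenate: 11111011100 = 0x7DC (11 bits → U+07DC).

U+07DC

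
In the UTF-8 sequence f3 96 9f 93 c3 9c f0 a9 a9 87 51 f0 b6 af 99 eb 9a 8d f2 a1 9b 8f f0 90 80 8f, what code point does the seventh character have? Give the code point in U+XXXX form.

Offset 0: leading byte 0xF3 = 11110011 → 4-byte char #1 = F3 96 9F 93.
Offset 4: leading byte 0xC3 = 11000011 → 2-byte char #2 = C3 9C.
Offset 6: leading byte 0xF0 = 11110000 → 4-byte char #3 = F0 A9 A9 87.
Offset 10: leading byte 0x51 = 01010001 → 1-byte char #4 = 51.
Offset 11: leading byte 0xF0 = 11110000 → 4-byte char #5 = F0 B6 AF 99.
Offset 15: leading byte 0xEB = 11101011 → 3-byte char #6 = EB 9A 8D.
Offset 18: leading byte 0xF2 = 11110010 → 4-byte char #7 = F2 A1 9B 8F.
Leading byte 0xF2 = 11110010 matches 11110xxx → 4-byte sequence.
Byte 1: 0xF2 = 11110010, payload 010 (3 bits).
Byte 2: 0xA1 = 10100001 (10xxxxxx ✓), payload 100001.
Byte 3: 0x9B = 10011011 (10xxxxxx ✓), payload 011011.
Byte 4: 0x8F = 10001111 (10xxxxxx ✓), payload 001111.
Concatenate: 010100001011011001111 = 0xA16CF (21 bits → U+A16CF).

U+A16CF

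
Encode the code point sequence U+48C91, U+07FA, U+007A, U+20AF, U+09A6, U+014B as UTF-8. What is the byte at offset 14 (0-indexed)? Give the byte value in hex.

U+48C91 → 4-byte form F1 88 B2 91 at offsets 0–3.
U+07FA → 2-byte form DF BA at offsets 4–5.
U+007A → 1-byte form 7A at offsets 6–6.
U+20AF → 3-byte form E2 82 AF at offsets 7–9.
U+09A6 → 3-byte form E0 A6 A6 at offsets 10–12.
U+014B → 2-byte form C5 8B at offsets 13–14.
Offset 14 falls in char 6's range; it's byte 2 of C5 8B = 0x8B.

0x8B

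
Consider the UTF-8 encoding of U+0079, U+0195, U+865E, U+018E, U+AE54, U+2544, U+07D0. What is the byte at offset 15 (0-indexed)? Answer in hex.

0x90

U+0079 → 1-byte form 79 at offsets 0–0.
U+0195 → 2-byte form C6 95 at offsets 1–2.
U+865E → 3-byte form E8 99 9E at offsets 3–5.
U+018E → 2-byte form C6 8E at offsets 6–7.
U+AE54 → 3-byte form EA B9 94 at offsets 8–10.
U+2544 → 3-byte form E2 95 84 at offsets 11–13.
U+07D0 → 2-byte form DF 90 at offsets 14–15.
Offset 15 falls in char 7's range; it's byte 2 of DF 90 = 0x90.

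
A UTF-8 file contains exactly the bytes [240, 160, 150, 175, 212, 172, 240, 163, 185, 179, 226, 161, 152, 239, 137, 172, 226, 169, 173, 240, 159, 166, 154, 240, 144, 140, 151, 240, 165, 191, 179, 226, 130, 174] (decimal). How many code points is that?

10

Byte at offset 0: 0xF0 = 11110000 → 4-byte char (#1). Advance 4.
Byte at offset 4: 0xD4 = 11010100 → 2-byte char (#2). Advance 2.
Byte at offset 6: 0xF0 = 11110000 → 4-byte char (#3). Advance 4.
Byte at offset 10: 0xE2 = 11100010 → 3-byte char (#4). Advance 3.
Byte at offset 13: 0xEF = 11101111 → 3-byte char (#5). Advance 3.
Byte at offset 16: 0xE2 = 11100010 → 3-byte char (#6). Advance 3.
Byte at offset 19: 0xF0 = 11110000 → 4-byte char (#7). Advance 4.
Byte at offset 23: 0xF0 = 11110000 → 4-byte char (#8). Advance 4.
Byte at offset 27: 0xF0 = 11110000 → 4-byte char (#9). Advance 4.
Byte at offset 31: 0xE2 = 11100010 → 3-byte char (#10). Advance 3.
Reached end at offset 34 after 10 code points.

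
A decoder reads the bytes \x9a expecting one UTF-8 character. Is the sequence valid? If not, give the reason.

invalid (continuation byte with no leading byte)

Byte 0x9A = 10011010 has the form 10xxxxxx — a continuation byte — but there is no preceding leading byte.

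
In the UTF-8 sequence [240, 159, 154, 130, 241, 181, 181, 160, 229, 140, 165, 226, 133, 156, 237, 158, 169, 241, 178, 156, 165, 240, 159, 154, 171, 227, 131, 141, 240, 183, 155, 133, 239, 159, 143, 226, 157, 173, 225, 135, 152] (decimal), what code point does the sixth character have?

Offset 0: leading byte 0xF0 = 11110000 → 4-byte char #1 = F0 9F 9A 82.
Offset 4: leading byte 0xF1 = 11110001 → 4-byte char #2 = F1 B5 B5 A0.
Offset 8: leading byte 0xE5 = 11100101 → 3-byte char #3 = E5 8C A5.
Offset 11: leading byte 0xE2 = 11100010 → 3-byte char #4 = E2 85 9C.
Offset 14: leading byte 0xED = 11101101 → 3-byte char #5 = ED 9E A9.
Offset 17: leading byte 0xF1 = 11110001 → 4-byte char #6 = F1 B2 9C A5.
Leading byte 0xF1 = 11110001 matches 11110xxx → 4-byte sequence.
Byte 1: 0xF1 = 11110001, payload 001 (3 bits).
Byte 2: 0xB2 = 10110010 (10xxxxxx ✓), payload 110010.
Byte 3: 0x9C = 10011100 (10xxxxxx ✓), payload 011100.
Byte 4: 0xA5 = 10100101 (10xxxxxx ✓), payload 100101.
Concatenate: 001110010011100100101 = 0x72725 (21 bits → U+72725).

U+72725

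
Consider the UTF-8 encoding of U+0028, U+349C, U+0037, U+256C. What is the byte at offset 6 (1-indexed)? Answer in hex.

1-indexed offset 6 is 0-indexed offset 5.
U+0028 → 1-byte form 28 at offsets 0–0.
U+349C → 3-byte form E3 92 9C at offsets 1–3.
U+0037 → 1-byte form 37 at offsets 4–4.
U+256C → 3-byte form E2 95 AC at offsets 5–7.
Offset 5 falls in char 4's range; it's byte 1 of E2 95 AC = 0xE2.

0xE2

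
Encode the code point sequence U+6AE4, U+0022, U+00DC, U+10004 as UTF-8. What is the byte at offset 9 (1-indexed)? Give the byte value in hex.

0x80

1-indexed offset 9 is 0-indexed offset 8.
U+6AE4 → 3-byte form E6 AB A4 at offsets 0–2.
U+0022 → 1-byte form 22 at offsets 3–3.
U+00DC → 2-byte form C3 9C at offsets 4–5.
U+10004 → 4-byte form F0 90 80 84 at offsets 6–9.
Offset 8 falls in char 4's range; it's byte 3 of F0 90 80 84 = 0x80.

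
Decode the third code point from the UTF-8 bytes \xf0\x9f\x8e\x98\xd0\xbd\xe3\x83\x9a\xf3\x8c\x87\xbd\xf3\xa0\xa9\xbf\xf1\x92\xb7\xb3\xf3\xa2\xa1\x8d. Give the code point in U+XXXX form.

Offset 0: leading byte 0xF0 = 11110000 → 4-byte char #1 = F0 9F 8E 98.
Offset 4: leading byte 0xD0 = 11010000 → 2-byte char #2 = D0 BD.
Offset 6: leading byte 0xE3 = 11100011 → 3-byte char #3 = E3 83 9A.
Leading byte 0xE3 = 11100011 matches 1110xxxx → 3-byte sequence.
Byte 1: 0xE3 = 11100011, payload 0011 (4 bits).
Byte 2: 0x83 = 10000011 (10xxxxxx ✓), payload 000011.
Byte 3: 0x9A = 10011010 (10xxxxxx ✓), payload 011010.
Concatenate: 0011000011011010 = 0x30DA (16 bits → U+30DA).

U+30DA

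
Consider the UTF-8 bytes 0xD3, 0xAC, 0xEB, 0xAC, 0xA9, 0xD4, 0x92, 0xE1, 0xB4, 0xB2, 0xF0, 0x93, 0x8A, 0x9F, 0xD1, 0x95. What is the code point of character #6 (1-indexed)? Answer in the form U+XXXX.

Offset 0: leading byte 0xD3 = 11010011 → 2-byte char #1 = D3 AC.
Offset 2: leading byte 0xEB = 11101011 → 3-byte char #2 = EB AC A9.
Offset 5: leading byte 0xD4 = 11010100 → 2-byte char #3 = D4 92.
Offset 7: leading byte 0xE1 = 11100001 → 3-byte char #4 = E1 B4 B2.
Offset 10: leading byte 0xF0 = 11110000 → 4-byte char #5 = F0 93 8A 9F.
Offset 14: leading byte 0xD1 = 11010001 → 2-byte char #6 = D1 95.
Leading byte 0xD1 = 11010001 matches 110xxxxx → 2-byte sequence.
Byte 1: 0xD1 = 11010001, payload 10001 (5 bits).
Byte 2: 0x95 = 10010101 (10xxxxxx ✓), payload 010101.
Concatenate: 10001010101 = 0x455 (11 bits → U+0455).

U+0455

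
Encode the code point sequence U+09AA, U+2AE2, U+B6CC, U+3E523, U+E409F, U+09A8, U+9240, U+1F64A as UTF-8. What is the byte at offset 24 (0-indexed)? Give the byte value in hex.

0x9F

U+09AA → 3-byte form E0 A6 AA at offsets 0–2.
U+2AE2 → 3-byte form E2 AB A2 at offsets 3–5.
U+B6CC → 3-byte form EB 9B 8C at offsets 6–8.
U+3E523 → 4-byte form F0 BE 94 A3 at offsets 9–12.
U+E409F → 4-byte form F3 A4 82 9F at offsets 13–16.
U+09A8 → 3-byte form E0 A6 A8 at offsets 17–19.
U+9240 → 3-byte form E9 89 80 at offsets 20–22.
U+1F64A → 4-byte form F0 9F 99 8A at offsets 23–26.
Offset 24 falls in char 8's range; it's byte 2 of F0 9F 99 8A = 0x9F.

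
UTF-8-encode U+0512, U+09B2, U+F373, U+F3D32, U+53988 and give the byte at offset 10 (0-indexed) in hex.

U+0512 → 2-byte form D4 92 at offsets 0–1.
U+09B2 → 3-byte form E0 A6 B2 at offsets 2–4.
U+F373 → 3-byte form EF 8D B3 at offsets 5–7.
U+F3D32 → 4-byte form F3 B3 B4 B2 at offsets 8–11.
Offset 10 falls in char 4's range; it's byte 3 of F3 B3 B4 B2 = 0xB4.

0xB4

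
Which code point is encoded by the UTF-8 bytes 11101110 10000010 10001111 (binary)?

Leading byte 0xEE = 11101110 matches 1110xxxx → 3-byte sequence.
Byte 1: 0xEE = 11101110, payload 1110 (4 bits).
Byte 2: 0x82 = 10000010 (10xxxxxx ✓), payload 000010.
Byte 3: 0x8F = 10001111 (10xxxxxx ✓), payload 001111.
Concatenate: 1110000010001111 = 0xE08F (16 bits → U+E08F).

U+E08F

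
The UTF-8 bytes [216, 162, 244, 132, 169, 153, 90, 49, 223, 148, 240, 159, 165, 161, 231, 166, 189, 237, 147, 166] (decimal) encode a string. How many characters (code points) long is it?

Byte at offset 0: 0xD8 = 11011000 → 2-byte char (#1). Advance 2.
Byte at offset 2: 0xF4 = 11110100 → 4-byte char (#2). Advance 4.
Byte at offset 6: 0x5A = 01011010 → 1-byte char (#3). Advance 1.
Byte at offset 7: 0x31 = 00110001 → 1-byte char (#4). Advance 1.
Byte at offset 8: 0xDF = 11011111 → 2-byte char (#5). Advance 2.
Byte at offset 10: 0xF0 = 11110000 → 4-byte char (#6). Advance 4.
Byte at offset 14: 0xE7 = 11100111 → 3-byte char (#7). Advance 3.
Byte at offset 17: 0xED = 11101101 → 3-byte char (#8). Advance 3.
Reached end at offset 20 after 8 code points.

8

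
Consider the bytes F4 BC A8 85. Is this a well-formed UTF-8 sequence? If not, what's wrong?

invalid (encodes a value above U+10FFFF)

Leading byte 0xF4 = 11110100 → 4-byte form.
Payload = 0x13CA05, which exceeds U+10FFFF, the maximum Unicode code point. (Leading bytes F5–FF, or F4 followed by ≥ 0x90, are invalid.)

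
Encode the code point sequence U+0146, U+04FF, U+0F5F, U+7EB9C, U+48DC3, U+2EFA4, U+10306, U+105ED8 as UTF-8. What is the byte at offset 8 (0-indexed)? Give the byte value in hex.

0xBE

U+0146 → 2-byte form C5 86 at offsets 0–1.
U+04FF → 2-byte form D3 BF at offsets 2–3.
U+0F5F → 3-byte form E0 BD 9F at offsets 4–6.
U+7EB9C → 4-byte form F1 BE AE 9C at offsets 7–10.
Offset 8 falls in char 4's range; it's byte 2 of F1 BE AE 9C = 0xBE.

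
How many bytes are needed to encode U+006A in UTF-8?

U+006A = 0x6A. UTF-8 uses 1 byte below 0x80, 2 below 0x800, 3 below 0x10000, 4 up to 0x10FFFF. 0x6A is in U+0000–U+007F → 1 byte.

1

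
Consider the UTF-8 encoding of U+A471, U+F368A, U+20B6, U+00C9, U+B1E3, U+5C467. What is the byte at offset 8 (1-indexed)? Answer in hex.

0xE2

1-indexed offset 8 is 0-indexed offset 7.
U+A471 → 3-byte form EA 91 B1 at offsets 0–2.
U+F368A → 4-byte form F3 B3 9A 8A at offsets 3–6.
U+20B6 → 3-byte form E2 82 B6 at offsets 7–9.
Offset 7 falls in char 3's range; it's byte 1 of E2 82 B6 = 0xE2.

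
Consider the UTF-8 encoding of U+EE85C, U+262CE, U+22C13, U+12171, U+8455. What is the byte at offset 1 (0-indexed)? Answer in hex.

U+EE85C → 4-byte form F3 AE A1 9C at offsets 0–3.
Offset 1 falls in char 1's range; it's byte 2 of F3 AE A1 9C = 0xAE.

0xAE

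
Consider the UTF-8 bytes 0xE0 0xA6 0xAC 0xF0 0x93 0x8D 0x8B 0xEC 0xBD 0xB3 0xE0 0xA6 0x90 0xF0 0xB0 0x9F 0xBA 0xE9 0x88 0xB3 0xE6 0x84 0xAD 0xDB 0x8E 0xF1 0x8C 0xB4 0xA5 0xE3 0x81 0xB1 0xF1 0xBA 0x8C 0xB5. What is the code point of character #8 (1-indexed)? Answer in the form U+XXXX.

Offset 0: leading byte 0xE0 = 11100000 → 3-byte char #1 = E0 A6 AC.
Offset 3: leading byte 0xF0 = 11110000 → 4-byte char #2 = F0 93 8D 8B.
Offset 7: leading byte 0xEC = 11101100 → 3-byte char #3 = EC BD B3.
Offset 10: leading byte 0xE0 = 11100000 → 3-byte char #4 = E0 A6 90.
Offset 13: leading byte 0xF0 = 11110000 → 4-byte char #5 = F0 B0 9F BA.
Offset 17: leading byte 0xE9 = 11101001 → 3-byte char #6 = E9 88 B3.
Offset 20: leading byte 0xE6 = 11100110 → 3-byte char #7 = E6 84 AD.
Offset 23: leading byte 0xDB = 11011011 → 2-byte char #8 = DB 8E.
Leading byte 0xDB = 11011011 matches 110xxxxx → 2-byte sequence.
Byte 1: 0xDB = 11011011, payload 11011 (5 bits).
Byte 2: 0x8E = 10001110 (10xxxxxx ✓), payload 001110.
Concatenate: 11011001110 = 0x6CE (11 bits → U+06CE).

U+06CE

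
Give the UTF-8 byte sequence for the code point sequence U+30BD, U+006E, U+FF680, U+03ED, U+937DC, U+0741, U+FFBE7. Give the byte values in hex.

E3 82 BD 6E F3 BF 9A 80 CF AD F2 93 9F 9C DD 81 F3 BF AF A7

U+30BD: 3-byte form → E3 82 BD.
U+006E: 1-byte form → 6E.
U+FF680: 4-byte form → F3 BF 9A 80.
U+03ED: 2-byte form → CF AD.
U+937DC: 4-byte form → F2 93 9F 9C.
U+0741: 2-byte form → DD 81.
U+FFBE7: 4-byte form → F3 BF AF A7.
Concatenated (20 bytes): E3 82 BD 6E F3 BF 9A 80 CF AD F2 93 9F 9C DD 81 F3 BF AF A7.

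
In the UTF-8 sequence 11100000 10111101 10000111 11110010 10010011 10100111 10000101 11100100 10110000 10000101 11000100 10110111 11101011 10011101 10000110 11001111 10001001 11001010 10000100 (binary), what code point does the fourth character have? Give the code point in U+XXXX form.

Offset 0: leading byte 0xE0 = 11100000 → 3-byte char #1 = E0 BD 87.
Offset 3: leading byte 0xF2 = 11110010 → 4-byte char #2 = F2 93 A7 85.
Offset 7: leading byte 0xE4 = 11100100 → 3-byte char #3 = E4 B0 85.
Offset 10: leading byte 0xC4 = 11000100 → 2-byte char #4 = C4 B7.
Leading byte 0xC4 = 11000100 matches 110xxxxx → 2-byte sequence.
Byte 1: 0xC4 = 11000100, payload 00100 (5 bits).
Byte 2: 0xB7 = 10110111 (10xxxxxx ✓), payload 110111.
Concatenate: 00100110111 = 0x137 (11 bits → U+0137).

U+0137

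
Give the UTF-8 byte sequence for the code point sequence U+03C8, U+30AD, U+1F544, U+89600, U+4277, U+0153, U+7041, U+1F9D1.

CF 88 E3 82 AD F0 9F 95 84 F2 89 98 80 E4 89 B7 C5 93 E7 81 81 F0 9F A7 91

U+03C8: 2-byte form → CF 88.
U+30AD: 3-byte form → E3 82 AD.
U+1F544: 4-byte form → F0 9F 95 84.
U+89600: 4-byte form → F2 89 98 80.
U+4277: 3-byte form → E4 89 B7.
U+0153: 2-byte form → C5 93.
U+7041: 3-byte form → E7 81 81.
U+1F9D1: 4-byte form → F0 9F A7 91.
Concatenated (25 bytes): CF 88 E3 82 AD F0 9F 95 84 F2 89 98 80 E4 89 B7 C5 93 E7 81 81 F0 9F A7 91.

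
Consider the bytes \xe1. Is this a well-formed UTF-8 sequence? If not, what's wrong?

Leading byte 0xE1 = 11100001 → 3-byte form, but only 1 byte is present.

invalid (sequence truncated)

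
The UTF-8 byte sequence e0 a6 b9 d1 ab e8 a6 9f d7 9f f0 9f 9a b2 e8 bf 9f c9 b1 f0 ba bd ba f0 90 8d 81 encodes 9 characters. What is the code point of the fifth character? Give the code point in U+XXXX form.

Offset 0: leading byte 0xE0 = 11100000 → 3-byte char #1 = E0 A6 B9.
Offset 3: leading byte 0xD1 = 11010001 → 2-byte char #2 = D1 AB.
Offset 5: leading byte 0xE8 = 11101000 → 3-byte char #3 = E8 A6 9F.
Offset 8: leading byte 0xD7 = 11010111 → 2-byte char #4 = D7 9F.
Offset 10: leading byte 0xF0 = 11110000 → 4-byte char #5 = F0 9F 9A B2.
Leading byte 0xF0 = 11110000 matches 11110xxx → 4-byte sequence.
Byte 1: 0xF0 = 11110000, payload 000 (3 bits).
Byte 2: 0x9F = 10011111 (10xxxxxx ✓), payload 011111.
Byte 3: 0x9A = 10011010 (10xxxxxx ✓), payload 011010.
Byte 4: 0xB2 = 10110010 (10xxxxxx ✓), payload 110010.
Concatenate: 000011111011010110010 = 0x1F6B2 (21 bits → U+1F6B2).

U+1F6B2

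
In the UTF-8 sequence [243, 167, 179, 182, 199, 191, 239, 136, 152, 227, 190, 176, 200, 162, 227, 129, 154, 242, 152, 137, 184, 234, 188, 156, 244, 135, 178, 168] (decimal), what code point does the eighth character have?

U+AF1C

Offset 0: leading byte 0xF3 = 11110011 → 4-byte char #1 = F3 A7 B3 B6.
Offset 4: leading byte 0xC7 = 11000111 → 2-byte char #2 = C7 BF.
Offset 6: leading byte 0xEF = 11101111 → 3-byte char #3 = EF 88 98.
Offset 9: leading byte 0xE3 = 11100011 → 3-byte char #4 = E3 BE B0.
Offset 12: leading byte 0xC8 = 11001000 → 2-byte char #5 = C8 A2.
Offset 14: leading byte 0xE3 = 11100011 → 3-byte char #6 = E3 81 9A.
Offset 17: leading byte 0xF2 = 11110010 → 4-byte char #7 = F2 98 89 B8.
Offset 21: leading byte 0xEA = 11101010 → 3-byte char #8 = EA BC 9C.
Leading byte 0xEA = 11101010 matches 1110xxxx → 3-byte sequence.
Byte 1: 0xEA = 11101010, payload 1010 (4 bits).
Byte 2: 0xBC = 10111100 (10xxxxxx ✓), payload 111100.
Byte 3: 0x9C = 10011100 (10xxxxxx ✓), payload 011100.
Concatenate: 1010111100011100 = 0xAF1C (16 bits → U+AF1C).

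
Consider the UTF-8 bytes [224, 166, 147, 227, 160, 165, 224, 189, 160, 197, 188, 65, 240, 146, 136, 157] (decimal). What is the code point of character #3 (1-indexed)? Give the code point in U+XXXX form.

U+0F60

Offset 0: leading byte 0xE0 = 11100000 → 3-byte char #1 = E0 A6 93.
Offset 3: leading byte 0xE3 = 11100011 → 3-byte char #2 = E3 A0 A5.
Offset 6: leading byte 0xE0 = 11100000 → 3-byte char #3 = E0 BD A0.
Leading byte 0xE0 = 11100000 matches 1110xxxx → 3-byte sequence.
Byte 1: 0xE0 = 11100000, payload 0000 (4 bits).
Byte 2: 0xBD = 10111101 (10xxxxxx ✓), payload 111101.
Byte 3: 0xA0 = 10100000 (10xxxxxx ✓), payload 100000.
Concatenate: 0000111101100000 = 0xF60 (16 bits → U+0F60).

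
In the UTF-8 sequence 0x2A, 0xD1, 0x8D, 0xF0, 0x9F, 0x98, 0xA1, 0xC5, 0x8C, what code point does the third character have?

Offset 0: leading byte 0x2A = 00101010 → 1-byte char #1 = 2A.
Offset 1: leading byte 0xD1 = 11010001 → 2-byte char #2 = D1 8D.
Offset 3: leading byte 0xF0 = 11110000 → 4-byte char #3 = F0 9F 98 A1.
Leading byte 0xF0 = 11110000 matches 11110xxx → 4-byte sequence.
Byte 1: 0xF0 = 11110000, payload 000 (3 bits).
Byte 2: 0x9F = 10011111 (10xxxxxx ✓), payload 011111.
Byte 3: 0x98 = 10011000 (10xxxxxx ✓), payload 011000.
Byte 4: 0xA1 = 10100001 (10xxxxxx ✓), payload 100001.
Concatenate: 000011111011000100001 = 0x1F621 (21 bits → U+1F621).

U+1F621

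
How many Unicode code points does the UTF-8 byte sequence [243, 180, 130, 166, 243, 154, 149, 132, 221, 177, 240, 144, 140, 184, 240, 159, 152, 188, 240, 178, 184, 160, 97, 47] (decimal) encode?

8

Byte at offset 0: 0xF3 = 11110011 → 4-byte char (#1). Advance 4.
Byte at offset 4: 0xF3 = 11110011 → 4-byte char (#2). Advance 4.
Byte at offset 8: 0xDD = 11011101 → 2-byte char (#3). Advance 2.
Byte at offset 10: 0xF0 = 11110000 → 4-byte char (#4). Advance 4.
Byte at offset 14: 0xF0 = 11110000 → 4-byte char (#5). Advance 4.
Byte at offset 18: 0xF0 = 11110000 → 4-byte char (#6). Advance 4.
Byte at offset 22: 0x61 = 01100001 → 1-byte char (#7). Advance 1.
Byte at offset 23: 0x2F = 00101111 → 1-byte char (#8). Advance 1.
Reached end at offset 24 after 8 code points.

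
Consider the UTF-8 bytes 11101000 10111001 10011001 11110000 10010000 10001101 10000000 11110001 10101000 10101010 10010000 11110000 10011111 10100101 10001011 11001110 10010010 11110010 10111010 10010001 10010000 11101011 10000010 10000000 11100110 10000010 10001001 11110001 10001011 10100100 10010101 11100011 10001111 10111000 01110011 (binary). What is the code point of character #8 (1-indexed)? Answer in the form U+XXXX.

Offset 0: leading byte 0xE8 = 11101000 → 3-byte char #1 = E8 B9 99.
Offset 3: leading byte 0xF0 = 11110000 → 4-byte char #2 = F0 90 8D 80.
Offset 7: leading byte 0xF1 = 11110001 → 4-byte char #3 = F1 A8 AA 90.
Offset 11: leading byte 0xF0 = 11110000 → 4-byte char #4 = F0 9F A5 8B.
Offset 15: leading byte 0xCE = 11001110 → 2-byte char #5 = CE 92.
Offset 17: leading byte 0xF2 = 11110010 → 4-byte char #6 = F2 BA 91 90.
Offset 21: leading byte 0xEB = 11101011 → 3-byte char #7 = EB 82 80.
Offset 24: leading byte 0xE6 = 11100110 → 3-byte char #8 = E6 82 89.
Leading byte 0xE6 = 11100110 matches 1110xxxx → 3-byte sequence.
Byte 1: 0xE6 = 11100110, payload 0110 (4 bits).
Byte 2: 0x82 = 10000010 (10xxxxxx ✓), payload 000010.
Byte 3: 0x89 = 10001001 (10xxxxxx ✓), payload 001001.
Concatenate: 0110000010001001 = 0x6089 (16 bits → U+6089).

U+6089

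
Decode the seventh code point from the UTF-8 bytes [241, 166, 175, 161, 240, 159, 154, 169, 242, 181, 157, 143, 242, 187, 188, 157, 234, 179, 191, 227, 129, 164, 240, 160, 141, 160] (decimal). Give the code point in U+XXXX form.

U+20360

Offset 0: leading byte 0xF1 = 11110001 → 4-byte char #1 = F1 A6 AF A1.
Offset 4: leading byte 0xF0 = 11110000 → 4-byte char #2 = F0 9F 9A A9.
Offset 8: leading byte 0xF2 = 11110010 → 4-byte char #3 = F2 B5 9D 8F.
Offset 12: leading byte 0xF2 = 11110010 → 4-byte char #4 = F2 BB BC 9D.
Offset 16: leading byte 0xEA = 11101010 → 3-byte char #5 = EA B3 BF.
Offset 19: leading byte 0xE3 = 11100011 → 3-byte char #6 = E3 81 A4.
Offset 22: leading byte 0xF0 = 11110000 → 4-byte char #7 = F0 A0 8D A0.
Leading byte 0xF0 = 11110000 matches 11110xxx → 4-byte sequence.
Byte 1: 0xF0 = 11110000, payload 000 (3 bits).
Byte 2: 0xA0 = 10100000 (10xxxxxx ✓), payload 100000.
Byte 3: 0x8D = 10001101 (10xxxxxx ✓), payload 001101.
Byte 4: 0xA0 = 10100000 (10xxxxxx ✓), payload 100000.
Concatenate: 000100000001101100000 = 0x20360 (21 bits → U+20360).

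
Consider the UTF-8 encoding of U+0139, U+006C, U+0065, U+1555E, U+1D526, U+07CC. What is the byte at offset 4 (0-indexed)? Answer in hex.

0xF0

U+0139 → 2-byte form C4 B9 at offsets 0–1.
U+006C → 1-byte form 6C at offsets 2–2.
U+0065 → 1-byte form 65 at offsets 3–3.
U+1555E → 4-byte form F0 95 95 9E at offsets 4–7.
Offset 4 falls in char 4's range; it's byte 1 of F0 95 95 9E = 0xF0.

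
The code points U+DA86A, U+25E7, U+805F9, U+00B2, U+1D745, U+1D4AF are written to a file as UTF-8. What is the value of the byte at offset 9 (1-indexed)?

1-indexed offset 9 is 0-indexed offset 8.
U+DA86A → 4-byte form F3 9A A1 AA at offsets 0–3.
U+25E7 → 3-byte form E2 97 A7 at offsets 4–6.
U+805F9 → 4-byte form F2 80 97 B9 at offsets 7–10.
Offset 8 falls in char 3's range; it's byte 2 of F2 80 97 B9 = 0x80.

0x80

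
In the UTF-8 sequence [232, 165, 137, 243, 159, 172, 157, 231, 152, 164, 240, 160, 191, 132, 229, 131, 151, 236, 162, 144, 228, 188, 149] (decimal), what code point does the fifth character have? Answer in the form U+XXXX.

U+50D7

Offset 0: leading byte 0xE8 = 11101000 → 3-byte char #1 = E8 A5 89.
Offset 3: leading byte 0xF3 = 11110011 → 4-byte char #2 = F3 9F AC 9D.
Offset 7: leading byte 0xE7 = 11100111 → 3-byte char #3 = E7 98 A4.
Offset 10: leading byte 0xF0 = 11110000 → 4-byte char #4 = F0 A0 BF 84.
Offset 14: leading byte 0xE5 = 11100101 → 3-byte char #5 = E5 83 97.
Leading byte 0xE5 = 11100101 matches 1110xxxx → 3-byte sequence.
Byte 1: 0xE5 = 11100101, payload 0101 (4 bits).
Byte 2: 0x83 = 10000011 (10xxxxxx ✓), payload 000011.
Byte 3: 0x97 = 10010111 (10xxxxxx ✓), payload 010111.
Concatenate: 0101000011010111 = 0x50D7 (16 bits → U+50D7).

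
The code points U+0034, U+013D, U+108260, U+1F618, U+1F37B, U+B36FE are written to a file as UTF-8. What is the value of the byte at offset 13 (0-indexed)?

U+0034 → 1-byte form 34 at offsets 0–0.
U+013D → 2-byte form C4 BD at offsets 1–2.
U+108260 → 4-byte form F4 88 89 A0 at offsets 3–6.
U+1F618 → 4-byte form F0 9F 98 98 at offsets 7–10.
U+1F37B → 4-byte form F0 9F 8D BB at offsets 11–14.
Offset 13 falls in char 5's range; it's byte 3 of F0 9F 8D BB = 0x8D.

0x8D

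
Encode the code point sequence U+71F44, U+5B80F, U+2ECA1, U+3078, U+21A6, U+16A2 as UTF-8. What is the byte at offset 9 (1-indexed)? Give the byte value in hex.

1-indexed offset 9 is 0-indexed offset 8.
U+71F44 → 4-byte form F1 B1 BD 84 at offsets 0–3.
U+5B80F → 4-byte form F1 9B A0 8F at offsets 4–7.
U+2ECA1 → 4-byte form F0 AE B2 A1 at offsets 8–11.
Offset 8 falls in char 3's range; it's byte 1 of F0 AE B2 A1 = 0xF0.

0xF0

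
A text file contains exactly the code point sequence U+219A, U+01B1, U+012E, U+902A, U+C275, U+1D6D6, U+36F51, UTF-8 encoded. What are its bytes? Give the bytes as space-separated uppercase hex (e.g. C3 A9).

E2 86 9A C6 B1 C4 AE E9 80 AA EC 89 B5 F0 9D 9B 96 F0 B6 BD 91

U+219A: 3-byte form → E2 86 9A.
U+01B1: 2-byte form → C6 B1.
U+012E: 2-byte form → C4 AE.
U+902A: 3-byte form → E9 80 AA.
U+C275: 3-byte form → EC 89 B5.
U+1D6D6: 4-byte form → F0 9D 9B 96.
U+36F51: 4-byte form → F0 B6 BD 91.
Concatenated (21 bytes): E2 86 9A C6 B1 C4 AE E9 80 AA EC 89 B5 F0 9D 9B 96 F0 B6 BD 91.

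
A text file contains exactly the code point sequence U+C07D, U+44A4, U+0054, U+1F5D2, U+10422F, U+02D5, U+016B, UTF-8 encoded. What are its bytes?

U+C07D: 3-byte form → EC 81 BD.
U+44A4: 3-byte form → E4 92 A4.
U+0054: 1-byte form → 54.
U+1F5D2: 4-byte form → F0 9F 97 92.
U+10422F: 4-byte form → F4 84 88 AF.
U+02D5: 2-byte form → CB 95.
U+016B: 2-byte form → C5 AB.
Concatenated (19 bytes): EC 81 BD E4 92 A4 54 F0 9F 97 92 F4 84 88 AF CB 95 C5 AB.

EC 81 BD E4 92 A4 54 F0 9F 97 92 F4 84 88 AF CB 95 C5 AB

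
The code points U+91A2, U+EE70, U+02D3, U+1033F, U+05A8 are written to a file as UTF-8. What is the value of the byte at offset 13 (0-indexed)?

0xA8

U+91A2 → 3-byte form E9 86 A2 at offsets 0–2.
U+EE70 → 3-byte form EE B9 B0 at offsets 3–5.
U+02D3 → 2-byte form CB 93 at offsets 6–7.
U+1033F → 4-byte form F0 90 8C BF at offsets 8–11.
U+05A8 → 2-byte form D6 A8 at offsets 12–13.
Offset 13 falls in char 5's range; it's byte 2 of D6 A8 = 0xA8.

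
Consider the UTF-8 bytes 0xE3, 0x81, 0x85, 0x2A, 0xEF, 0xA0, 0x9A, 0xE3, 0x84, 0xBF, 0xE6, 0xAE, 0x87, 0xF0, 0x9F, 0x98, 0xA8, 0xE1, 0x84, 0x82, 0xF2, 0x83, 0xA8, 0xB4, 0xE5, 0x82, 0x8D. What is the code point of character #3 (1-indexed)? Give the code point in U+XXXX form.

Offset 0: leading byte 0xE3 = 11100011 → 3-byte char #1 = E3 81 85.
Offset 3: leading byte 0x2A = 00101010 → 1-byte char #2 = 2A.
Offset 4: leading byte 0xEF = 11101111 → 3-byte char #3 = EF A0 9A.
Leading byte 0xEF = 11101111 matches 1110xxxx → 3-byte sequence.
Byte 1: 0xEF = 11101111, payload 1111 (4 bits).
Byte 2: 0xA0 = 10100000 (10xxxxxx ✓), payload 100000.
Byte 3: 0x9A = 10011010 (10xxxxxx ✓), payload 011010.
Concatenate: 1111100000011010 = 0xF81A (16 bits → U+F81A).

U+F81A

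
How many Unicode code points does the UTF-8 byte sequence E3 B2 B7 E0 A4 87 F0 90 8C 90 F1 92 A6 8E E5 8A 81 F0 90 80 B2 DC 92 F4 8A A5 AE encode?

8

Byte at offset 0: 0xE3 = 11100011 → 3-byte char (#1). Advance 3.
Byte at offset 3: 0xE0 = 11100000 → 3-byte char (#2). Advance 3.
Byte at offset 6: 0xF0 = 11110000 → 4-byte char (#3). Advance 4.
Byte at offset 10: 0xF1 = 11110001 → 4-byte char (#4). Advance 4.
Byte at offset 14: 0xE5 = 11100101 → 3-byte char (#5). Advance 3.
Byte at offset 17: 0xF0 = 11110000 → 4-byte char (#6). Advance 4.
Byte at offset 21: 0xDC = 11011100 → 2-byte char (#7). Advance 2.
Byte at offset 23: 0xF4 = 11110100 → 4-byte char (#8). Advance 4.
Reached end at offset 27 after 8 code points.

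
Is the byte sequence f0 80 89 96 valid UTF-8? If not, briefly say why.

Leading byte 0xF0 = 11110000 → 4-byte form.
Continuation bytes all match 10xxxxxx. Payload decodes to 0x256.
But 0x256 < 0x10000, the minimum for a 4-byte sequence — this is an overlong encoding.

invalid (overlong encoding)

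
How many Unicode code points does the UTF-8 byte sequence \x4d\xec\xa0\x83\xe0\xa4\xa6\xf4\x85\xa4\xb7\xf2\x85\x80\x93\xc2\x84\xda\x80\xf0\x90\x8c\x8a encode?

Byte at offset 0: 0x4D = 01001101 → 1-byte char (#1). Advance 1.
Byte at offset 1: 0xEC = 11101100 → 3-byte char (#2). Advance 3.
Byte at offset 4: 0xE0 = 11100000 → 3-byte char (#3). Advance 3.
Byte at offset 7: 0xF4 = 11110100 → 4-byte char (#4). Advance 4.
Byte at offset 11: 0xF2 = 11110010 → 4-byte char (#5). Advance 4.
Byte at offset 15: 0xC2 = 11000010 → 2-byte char (#6). Advance 2.
Byte at offset 17: 0xDA = 11011010 → 2-byte char (#7). Advance 2.
Byte at offset 19: 0xF0 = 11110000 → 4-byte char (#8). Advance 4.
Reached end at offset 23 after 8 code points.

8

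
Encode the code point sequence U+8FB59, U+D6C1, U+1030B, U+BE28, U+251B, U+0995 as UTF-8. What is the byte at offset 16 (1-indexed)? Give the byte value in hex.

1-indexed offset 16 is 0-indexed offset 15.
U+8FB59 → 4-byte form F2 8F AD 99 at offsets 0–3.
U+D6C1 → 3-byte form ED 9B 81 at offsets 4–6.
U+1030B → 4-byte form F0 90 8C 8B at offsets 7–10.
U+BE28 → 3-byte form EB B8 A8 at offsets 11–13.
U+251B → 3-byte form E2 94 9B at offsets 14–16.
Offset 15 falls in char 5's range; it's byte 2 of E2 94 9B = 0x94.

0x94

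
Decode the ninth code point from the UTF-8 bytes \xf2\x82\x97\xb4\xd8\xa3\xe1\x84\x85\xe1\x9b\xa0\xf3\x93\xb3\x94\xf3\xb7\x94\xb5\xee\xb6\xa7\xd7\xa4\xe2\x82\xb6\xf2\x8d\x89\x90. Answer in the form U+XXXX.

U+20B6

Offset 0: leading byte 0xF2 = 11110010 → 4-byte char #1 = F2 82 97 B4.
Offset 4: leading byte 0xD8 = 11011000 → 2-byte char #2 = D8 A3.
Offset 6: leading byte 0xE1 = 11100001 → 3-byte char #3 = E1 84 85.
Offset 9: leading byte 0xE1 = 11100001 → 3-byte char #4 = E1 9B A0.
Offset 12: leading byte 0xF3 = 11110011 → 4-byte char #5 = F3 93 B3 94.
Offset 16: leading byte 0xF3 = 11110011 → 4-byte char #6 = F3 B7 94 B5.
Offset 20: leading byte 0xEE = 11101110 → 3-byte char #7 = EE B6 A7.
Offset 23: leading byte 0xD7 = 11010111 → 2-byte char #8 = D7 A4.
Offset 25: leading byte 0xE2 = 11100010 → 3-byte char #9 = E2 82 B6.
Leading byte 0xE2 = 11100010 matches 1110xxxx → 3-byte sequence.
Byte 1: 0xE2 = 11100010, payload 0010 (4 bits).
Byte 2: 0x82 = 10000010 (10xxxxxx ✓), payload 000010.
Byte 3: 0xB6 = 10110110 (10xxxxxx ✓), payload 110110.
Concatenate: 0010000010110110 = 0x20B6 (16 bits → U+20B6).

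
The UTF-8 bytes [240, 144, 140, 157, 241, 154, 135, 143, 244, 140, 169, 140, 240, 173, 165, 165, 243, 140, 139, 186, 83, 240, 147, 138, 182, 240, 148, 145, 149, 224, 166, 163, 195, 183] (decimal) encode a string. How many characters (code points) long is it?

10

Byte at offset 0: 0xF0 = 11110000 → 4-byte char (#1). Advance 4.
Byte at offset 4: 0xF1 = 11110001 → 4-byte char (#2). Advance 4.
Byte at offset 8: 0xF4 = 11110100 → 4-byte char (#3). Advance 4.
Byte at offset 12: 0xF0 = 11110000 → 4-byte char (#4). Advance 4.
Byte at offset 16: 0xF3 = 11110011 → 4-byte char (#5). Advance 4.
Byte at offset 20: 0x53 = 01010011 → 1-byte char (#6). Advance 1.
Byte at offset 21: 0xF0 = 11110000 → 4-byte char (#7). Advance 4.
Byte at offset 25: 0xF0 = 11110000 → 4-byte char (#8). Advance 4.
Byte at offset 29: 0xE0 = 11100000 → 3-byte char (#9). Advance 3.
Byte at offset 32: 0xC3 = 11000011 → 2-byte char (#10). Advance 2.
Reached end at offset 34 after 10 code points.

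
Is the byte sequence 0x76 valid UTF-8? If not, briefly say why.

Leading byte 0x76 = 01110110 → 1-byte form.

valid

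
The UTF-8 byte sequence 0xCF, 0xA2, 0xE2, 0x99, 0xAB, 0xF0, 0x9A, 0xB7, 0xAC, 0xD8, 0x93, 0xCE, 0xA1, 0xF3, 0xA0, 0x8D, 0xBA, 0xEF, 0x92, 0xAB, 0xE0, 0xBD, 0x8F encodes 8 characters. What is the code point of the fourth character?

U+0613

Offset 0: leading byte 0xCF = 11001111 → 2-byte char #1 = CF A2.
Offset 2: leading byte 0xE2 = 11100010 → 3-byte char #2 = E2 99 AB.
Offset 5: leading byte 0xF0 = 11110000 → 4-byte char #3 = F0 9A B7 AC.
Offset 9: leading byte 0xD8 = 11011000 → 2-byte char #4 = D8 93.
Leading byte 0xD8 = 11011000 matches 110xxxxx → 2-byte sequence.
Byte 1: 0xD8 = 11011000, payload 11000 (5 bits).
Byte 2: 0x93 = 10010011 (10xxxxxx ✓), payload 010011.
Concatenate: 11000010011 = 0x613 (11 bits → U+0613).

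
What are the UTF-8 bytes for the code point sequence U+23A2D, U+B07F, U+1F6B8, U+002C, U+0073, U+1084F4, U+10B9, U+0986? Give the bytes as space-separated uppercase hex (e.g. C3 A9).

F0 A3 A8 AD EB 81 BF F0 9F 9A B8 2C 73 F4 88 93 B4 E1 82 B9 E0 A6 86

U+23A2D: 4-byte form → F0 A3 A8 AD.
U+B07F: 3-byte form → EB 81 BF.
U+1F6B8: 4-byte form → F0 9F 9A B8.
U+002C: 1-byte form → 2C.
U+0073: 1-byte form → 73.
U+1084F4: 4-byte form → F4 88 93 B4.
U+10B9: 3-byte form → E1 82 B9.
U+0986: 3-byte form → E0 A6 86.
Concatenated (23 bytes): F0 A3 A8 AD EB 81 BF F0 9F 9A B8 2C 73 F4 88 93 B4 E1 82 B9 E0 A6 86.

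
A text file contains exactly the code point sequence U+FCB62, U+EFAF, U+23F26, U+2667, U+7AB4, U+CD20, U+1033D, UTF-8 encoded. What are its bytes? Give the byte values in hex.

U+FCB62: 4-byte form → F3 BC AD A2.
U+EFAF: 3-byte form → EE BE AF.
U+23F26: 4-byte form → F0 A3 BC A6.
U+2667: 3-byte form → E2 99 A7.
U+7AB4: 3-byte form → E7 AA B4.
U+CD20: 3-byte form → EC B4 A0.
U+1033D: 4-byte form → F0 90 8C BD.
Concatenated (24 bytes): F3 BC AD A2 EE BE AF F0 A3 BC A6 E2 99 A7 E7 AA B4 EC B4 A0 F0 90 8C BD.

F3 BC AD A2 EE BE AF F0 A3 BC A6 E2 99 A7 E7 AA B4 EC B4 A0 F0 90 8C BD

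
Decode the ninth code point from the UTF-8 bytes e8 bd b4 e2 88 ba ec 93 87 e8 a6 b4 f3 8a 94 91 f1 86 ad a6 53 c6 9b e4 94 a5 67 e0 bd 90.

U+4525

Offset 0: leading byte 0xE8 = 11101000 → 3-byte char #1 = E8 BD B4.
Offset 3: leading byte 0xE2 = 11100010 → 3-byte char #2 = E2 88 BA.
Offset 6: leading byte 0xEC = 11101100 → 3-byte char #3 = EC 93 87.
Offset 9: leading byte 0xE8 = 11101000 → 3-byte char #4 = E8 A6 B4.
Offset 12: leading byte 0xF3 = 11110011 → 4-byte char #5 = F3 8A 94 91.
Offset 16: leading byte 0xF1 = 11110001 → 4-byte char #6 = F1 86 AD A6.
Offset 20: leading byte 0x53 = 01010011 → 1-byte char #7 = 53.
Offset 21: leading byte 0xC6 = 11000110 → 2-byte char #8 = C6 9B.
Offset 23: leading byte 0xE4 = 11100100 → 3-byte char #9 = E4 94 A5.
Leading byte 0xE4 = 11100100 matches 1110xxxx → 3-byte sequence.
Byte 1: 0xE4 = 11100100, payload 0100 (4 bits).
Byte 2: 0x94 = 10010100 (10xxxxxx ✓), payload 010100.
Byte 3: 0xA5 = 10100101 (10xxxxxx ✓), payload 100101.
Concatenate: 0100010100100101 = 0x4525 (16 bits → U+4525).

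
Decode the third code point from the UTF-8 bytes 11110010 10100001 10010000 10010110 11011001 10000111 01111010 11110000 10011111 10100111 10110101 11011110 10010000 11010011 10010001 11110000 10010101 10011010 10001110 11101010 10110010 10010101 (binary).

Offset 0: leading byte 0xF2 = 11110010 → 4-byte char #1 = F2 A1 90 96.
Offset 4: leading byte 0xD9 = 11011001 → 2-byte char #2 = D9 87.
Offset 6: leading byte 0x7A = 01111010 → 1-byte char #3 = 7A.
Leading byte 0x7A = 01111010 matches 0xxxxxxx → 1-byte sequence.
Byte 1: 0x7A = 01111010, payload 1111010 (7 bits).
Concatenate: 1111010 = 0x7A (7 bits → U+007A).

U+007A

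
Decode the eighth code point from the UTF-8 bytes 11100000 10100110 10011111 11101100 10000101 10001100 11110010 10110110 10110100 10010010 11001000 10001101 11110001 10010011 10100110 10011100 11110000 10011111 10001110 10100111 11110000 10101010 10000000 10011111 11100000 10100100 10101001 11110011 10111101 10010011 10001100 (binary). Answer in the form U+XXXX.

Offset 0: leading byte 0xE0 = 11100000 → 3-byte char #1 = E0 A6 9F.
Offset 3: leading byte 0xEC = 11101100 → 3-byte char #2 = EC 85 8C.
Offset 6: leading byte 0xF2 = 11110010 → 4-byte char #3 = F2 B6 B4 92.
Offset 10: leading byte 0xC8 = 11001000 → 2-byte char #4 = C8 8D.
Offset 12: leading byte 0xF1 = 11110001 → 4-byte char #5 = F1 93 A6 9C.
Offset 16: leading byte 0xF0 = 11110000 → 4-byte char #6 = F0 9F 8E A7.
Offset 20: leading byte 0xF0 = 11110000 → 4-byte char #7 = F0 AA 80 9F.
Offset 24: leading byte 0xE0 = 11100000 → 3-byte char #8 = E0 A4 A9.
Leading byte 0xE0 = 11100000 matches 1110xxxx → 3-byte sequence.
Byte 1: 0xE0 = 11100000, payload 0000 (4 bits).
Byte 2: 0xA4 = 10100100 (10xxxxxx ✓), payload 100100.
Byte 3: 0xA9 = 10101001 (10xxxxxx ✓), payload 101001.
Concatenate: 0000100100101001 = 0x929 (16 bits → U+0929).

U+0929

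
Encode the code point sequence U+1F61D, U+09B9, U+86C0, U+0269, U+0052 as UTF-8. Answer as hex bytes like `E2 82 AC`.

U+1F61D: 4-byte form → F0 9F 98 9D.
U+09B9: 3-byte form → E0 A6 B9.
U+86C0: 3-byte form → E8 9B 80.
U+0269: 2-byte form → C9 A9.
U+0052: 1-byte form → 52.
Concatenated (13 bytes): F0 9F 98 9D E0 A6 B9 E8 9B 80 C9 A9 52.

F0 9F 98 9D E0 A6 B9 E8 9B 80 C9 A9 52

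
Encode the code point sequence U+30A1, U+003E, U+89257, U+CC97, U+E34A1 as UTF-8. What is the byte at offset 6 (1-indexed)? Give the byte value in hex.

1-indexed offset 6 is 0-indexed offset 5.
U+30A1 → 3-byte form E3 82 A1 at offsets 0–2.
U+003E → 1-byte form 3E at offsets 3–3.
U+89257 → 4-byte form F2 89 89 97 at offsets 4–7.
Offset 5 falls in char 3's range; it's byte 2 of F2 89 89 97 = 0x89.

0x89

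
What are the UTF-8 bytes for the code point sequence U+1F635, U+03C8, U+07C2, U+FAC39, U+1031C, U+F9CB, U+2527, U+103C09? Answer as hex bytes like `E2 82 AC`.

F0 9F 98 B5 CF 88 DF 82 F3 BA B0 B9 F0 90 8C 9C EF A7 8B E2 94 A7 F4 83 B0 89

U+1F635: 4-byte form → F0 9F 98 B5.
U+03C8: 2-byte form → CF 88.
U+07C2: 2-byte form → DF 82.
U+FAC39: 4-byte form → F3 BA B0 B9.
U+1031C: 4-byte form → F0 90 8C 9C.
U+F9CB: 3-byte form → EF A7 8B.
U+2527: 3-byte form → E2 94 A7.
U+103C09: 4-byte form → F4 83 B0 89.
Concatenated (26 bytes): F0 9F 98 B5 CF 88 DF 82 F3 BA B0 B9 F0 90 8C 9C EF A7 8B E2 94 A7 F4 83 B0 89.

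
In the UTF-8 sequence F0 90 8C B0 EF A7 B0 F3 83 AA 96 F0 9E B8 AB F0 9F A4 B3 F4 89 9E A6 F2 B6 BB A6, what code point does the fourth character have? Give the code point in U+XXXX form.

U+1EE2B

Offset 0: leading byte 0xF0 = 11110000 → 4-byte char #1 = F0 90 8C B0.
Offset 4: leading byte 0xEF = 11101111 → 3-byte char #2 = EF A7 B0.
Offset 7: leading byte 0xF3 = 11110011 → 4-byte char #3 = F3 83 AA 96.
Offset 11: leading byte 0xF0 = 11110000 → 4-byte char #4 = F0 9E B8 AB.
Leading byte 0xF0 = 11110000 matches 11110xxx → 4-byte sequence.
Byte 1: 0xF0 = 11110000, payload 000 (3 bits).
Byte 2: 0x9E = 10011110 (10xxxxxx ✓), payload 011110.
Byte 3: 0xB8 = 10111000 (10xxxxxx ✓), payload 111000.
Byte 4: 0xAB = 10101011 (10xxxxxx ✓), payload 101011.
Concatenate: 000011110111000101011 = 0x1EE2B (21 bits → U+1EE2B).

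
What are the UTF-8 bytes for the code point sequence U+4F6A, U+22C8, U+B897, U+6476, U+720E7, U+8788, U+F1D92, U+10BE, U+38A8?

U+4F6A: 3-byte form → E4 BD AA.
U+22C8: 3-byte form → E2 8B 88.
U+B897: 3-byte form → EB A2 97.
U+6476: 3-byte form → E6 91 B6.
U+720E7: 4-byte form → F1 B2 83 A7.
U+8788: 3-byte form → E8 9E 88.
U+F1D92: 4-byte form → F3 B1 B6 92.
U+10BE: 3-byte form → E1 82 BE.
U+38A8: 3-byte form → E3 A2 A8.
Concatenated (29 bytes): E4 BD AA E2 8B 88 EB A2 97 E6 91 B6 F1 B2 83 A7 E8 9E 88 F3 B1 B6 92 E1 82 BE E3 A2 A8.

E4 BD AA E2 8B 88 EB A2 97 E6 91 B6 F1 B2 83 A7 E8 9E 88 F3 B1 B6 92 E1 82 BE E3 A2 A8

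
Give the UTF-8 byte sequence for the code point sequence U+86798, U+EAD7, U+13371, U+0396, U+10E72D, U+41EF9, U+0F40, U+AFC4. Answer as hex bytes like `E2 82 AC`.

F2 86 9E 98 EE AB 97 F0 93 8D B1 CE 96 F4 8E 9C AD F1 81 BB B9 E0 BD 80 EA BF 84

U+86798: 4-byte form → F2 86 9E 98.
U+EAD7: 3-byte form → EE AB 97.
U+13371: 4-byte form → F0 93 8D B1.
U+0396: 2-byte form → CE 96.
U+10E72D: 4-byte form → F4 8E 9C AD.
U+41EF9: 4-byte form → F1 81 BB B9.
U+0F40: 3-byte form → E0 BD 80.
U+AFC4: 3-byte form → EA BF 84.
Concatenated (27 bytes): F2 86 9E 98 EE AB 97 F0 93 8D B1 CE 96 F4 8E 9C AD F1 81 BB B9 E0 BD 80 EA BF 84.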